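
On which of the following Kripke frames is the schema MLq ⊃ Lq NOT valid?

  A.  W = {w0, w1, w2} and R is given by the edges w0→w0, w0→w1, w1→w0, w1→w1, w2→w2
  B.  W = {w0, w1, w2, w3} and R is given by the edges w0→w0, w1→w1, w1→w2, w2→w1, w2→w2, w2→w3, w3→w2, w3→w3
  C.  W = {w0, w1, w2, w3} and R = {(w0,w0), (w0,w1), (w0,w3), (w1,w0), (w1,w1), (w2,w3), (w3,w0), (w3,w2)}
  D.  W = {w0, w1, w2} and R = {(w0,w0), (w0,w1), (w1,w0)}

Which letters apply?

The schema MLq ⊃ Lq is the dual of axiom 5; it is valid on a frame iff R is euclidean.
(A) R is euclidean (any two R-successors of the same world are R-related), so the schema is valid here.
(B) R is not euclidean (w2 R w1 and w2 R w3 but not w1 R w3), so the schema fails here.
(C) R is not euclidean (w0 R w1 and w0 R w3 but not w1 R w3), so the schema fails here.
(D) R is not euclidean (w0 R w1 and w0 R w1 but not w1 R w1), so the schema fails here.

B, C, D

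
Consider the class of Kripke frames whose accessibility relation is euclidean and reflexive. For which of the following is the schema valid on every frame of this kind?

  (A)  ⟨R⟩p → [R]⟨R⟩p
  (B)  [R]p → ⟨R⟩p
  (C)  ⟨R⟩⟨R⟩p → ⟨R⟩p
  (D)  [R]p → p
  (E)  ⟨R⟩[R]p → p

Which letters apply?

A reflexive euclidean relation is also symmetric (from wRw and wRv the euclidean condition gives vRw) and hence transitive; it is an equivalence relation.
(A) ⟨R⟩p → [R]⟨R⟩p (axiom 5) characterises the euclidean frames. Every such R is euclidean — valid.
(B) [R]p → ⟨R⟩p is axiom D; it is valid on a frame exactly when R is serial. Every such R is serial, so valid.
(C) ⟨R⟩⟨R⟩p → ⟨R⟩p is the dual of axiom 4, which corresponds to transitivity. Every such R is transitive — valid.
(D) [R]p → p is axiom T; it is valid on a frame exactly when R is reflexive. Every such R is reflexive, so valid.
(E) the dual of axiom B: valid iff R is symmetric. Every such R is symmetric — valid.

A, B, C, D, E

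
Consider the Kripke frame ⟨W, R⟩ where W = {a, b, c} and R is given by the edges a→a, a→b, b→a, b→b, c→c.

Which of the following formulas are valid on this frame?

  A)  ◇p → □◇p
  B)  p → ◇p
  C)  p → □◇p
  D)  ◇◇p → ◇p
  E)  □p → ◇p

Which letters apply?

R is reflexive: each world relates to itself.
R is symmetric: every R-edge is matched by its reverse.
R is transitive: R is closed under composition.
R is euclidean: any two R-successors of the same world are R-related.
R is serial: every world has an R-successor.
(A) axiom 5: valid iff R is euclidean. R is euclidean — valid.
(B) the dual of axiom T: valid iff R is reflexive. R is reflexive — valid.
(C) p → □◇p is axiom B, which corresponds to symmetry. R is symmetric — valid.
(D) the dual of axiom 4: valid iff R is transitive. R is transitive — valid.
(E) □p → ◇p (axiom D) characterises the serial frames. R is serial — valid.

A, B, C, D, E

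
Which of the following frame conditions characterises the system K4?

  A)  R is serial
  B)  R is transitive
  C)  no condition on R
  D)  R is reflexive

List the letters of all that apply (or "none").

B

(A) this class determines D, not K4.
(B) K4 is sound and complete for exactly this class.
(C) this class determines K, not K4.
(D) this class determines T (= KT), not K4.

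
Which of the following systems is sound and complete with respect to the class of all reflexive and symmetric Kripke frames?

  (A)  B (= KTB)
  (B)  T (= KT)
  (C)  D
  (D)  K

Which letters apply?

A

(A) B (= KTB) is determined by exactly this class.
(B) T (= KT) is determined by the class of reflexive frames.
(C) D is determined by the class of serial frames.
(D) K is determined by the class of arbitrary frames.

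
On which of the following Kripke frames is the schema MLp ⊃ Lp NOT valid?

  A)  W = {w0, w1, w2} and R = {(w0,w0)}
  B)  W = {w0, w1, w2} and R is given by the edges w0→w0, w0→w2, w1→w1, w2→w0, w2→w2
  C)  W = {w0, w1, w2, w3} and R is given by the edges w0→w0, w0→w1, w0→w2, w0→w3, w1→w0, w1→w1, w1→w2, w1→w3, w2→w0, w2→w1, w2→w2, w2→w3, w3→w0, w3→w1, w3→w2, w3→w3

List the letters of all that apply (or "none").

none

The schema MLp ⊃ Lp is the dual of axiom 5; it is valid on a frame iff R is euclidean.
(A) R is euclidean (any two R-successors of the same world are R-related), so the schema is valid here.
(B) R is euclidean (any two R-successors of the same world are R-related), so the schema is valid here.
(C) R is euclidean (any two R-successors of the same world are R-related), so the schema is valid here.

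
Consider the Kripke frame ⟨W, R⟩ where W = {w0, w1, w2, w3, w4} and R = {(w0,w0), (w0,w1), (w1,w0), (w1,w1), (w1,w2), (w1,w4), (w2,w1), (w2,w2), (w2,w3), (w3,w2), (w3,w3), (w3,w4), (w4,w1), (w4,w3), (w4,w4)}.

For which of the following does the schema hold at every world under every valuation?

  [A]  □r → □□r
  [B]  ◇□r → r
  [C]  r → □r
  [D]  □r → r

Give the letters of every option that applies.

R is reflexive: each world relates to itself.
R is symmetric: every R-edge is matched by its reverse.
R is not transitive: w0 R w1 and w1 R w2 but not w0 R w2.
R is not a subset of the identity: w0 R w1 with w0 ≠ w1.
(A) axiom 4: valid iff R is transitive. R is not transitive — not valid.
(B) ◇□r → r (the dual of axiom B) characterises the symmetric frames. R is symmetric — valid.
(C) r → □r is equivalent to ◇p→p; it holds exactly when R ⊆ identity. Here R ⊄ identity — not valid.
(D) axiom T: valid iff R is reflexive. R is reflexive — valid.

B, D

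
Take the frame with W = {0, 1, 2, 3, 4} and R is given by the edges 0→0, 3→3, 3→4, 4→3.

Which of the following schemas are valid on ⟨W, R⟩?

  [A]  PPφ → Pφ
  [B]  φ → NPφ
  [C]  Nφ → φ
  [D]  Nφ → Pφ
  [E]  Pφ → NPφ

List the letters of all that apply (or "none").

R is not reflexive: not 1 R 1.
R is symmetric: every R-edge is matched by its reverse.
R is not transitive: 4 R 3 and 3 R 4 but not 4 R 4.
R is not euclidean: 3 R 4 and 3 R 4 but not 4 R 4.
R is not serial: 1 has no R-successor.
(A) PPφ → Pφ (the dual of axiom 4) characterises the transitive frames. R is not transitive — not valid.
(B) φ → NPφ is axiom B, which corresponds to symmetry. R is symmetric — valid.
(C) Nφ → φ is axiom T, which corresponds to reflexivity. R is not reflexive — not valid.
(D) axiom D: valid iff R is serial. R is not serial — not valid.
(E) axiom 5: valid iff R is euclidean. R is not euclidean — not valid.

B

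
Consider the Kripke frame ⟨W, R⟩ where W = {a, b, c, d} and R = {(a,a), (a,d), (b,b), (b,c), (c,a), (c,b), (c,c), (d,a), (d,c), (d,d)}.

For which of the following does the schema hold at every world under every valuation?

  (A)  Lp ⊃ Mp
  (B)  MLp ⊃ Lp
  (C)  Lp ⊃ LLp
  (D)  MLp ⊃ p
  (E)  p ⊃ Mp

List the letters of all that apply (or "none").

R is reflexive: each world relates to itself.
R is not symmetric: c R a but not a R c.
R is not transitive: a R d and d R c but not a R c.
R is not euclidean: c R a and c R b but not a R b.
R is serial: every world has an R-successor.
(A) Lp ⊃ Mp is axiom D, which corresponds to seriality. R is serial — valid.
(B) MLp ⊃ Lp is the dual of axiom 5; it is valid on a frame exactly when R is euclidean. R is not euclidean, so not valid.
(C) axiom 4: valid iff R is transitive. R is not transitive — not valid.
(D) MLp ⊃ p is the dual of axiom B, which corresponds to symmetry. R is not symmetric — not valid.
(E) p ⊃ Mp is the dual of axiom T, which corresponds to reflexivity. R is reflexive — valid.

A, E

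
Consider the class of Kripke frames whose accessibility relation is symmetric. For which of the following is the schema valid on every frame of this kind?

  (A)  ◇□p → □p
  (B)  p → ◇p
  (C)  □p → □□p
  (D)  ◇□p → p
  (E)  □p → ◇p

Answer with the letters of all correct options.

(A) ◇□p → □p (the dual of axiom 5) characterises the euclidean frames. Such an R need not be euclidean — not valid.
(B) p → ◇p (the dual of axiom T) characterises the reflexive frames. Such an R need not be reflexive — not valid.
(C) □p → □□p (axiom 4) characterises the transitive frames. Such an R need not be transitive — not valid.
(D) ◇□p → p is the dual of axiom B, which corresponds to symmetry. Every such R is symmetric — valid.
(E) axiom D: valid iff R is serial. Such an R need not be serial — not valid.

D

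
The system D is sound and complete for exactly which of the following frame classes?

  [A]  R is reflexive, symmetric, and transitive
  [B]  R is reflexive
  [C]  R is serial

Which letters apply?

C

(A) this class determines S5, not D.
(B) this class determines T (= KT), not D.
(C) D is sound and complete for exactly this class.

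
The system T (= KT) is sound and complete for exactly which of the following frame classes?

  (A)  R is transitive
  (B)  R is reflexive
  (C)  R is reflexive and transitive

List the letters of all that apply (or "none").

B

(A) this class determines K4, not T (= KT).
(B) T (= KT) is sound and complete for exactly this class.
(C) this class determines S4, not T (= KT).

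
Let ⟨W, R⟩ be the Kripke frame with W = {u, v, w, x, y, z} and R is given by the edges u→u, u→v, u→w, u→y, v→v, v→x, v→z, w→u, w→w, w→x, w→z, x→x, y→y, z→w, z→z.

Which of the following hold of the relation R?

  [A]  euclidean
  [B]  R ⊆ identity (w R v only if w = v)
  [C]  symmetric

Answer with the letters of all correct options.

(A) not euclidean: u R v and u R u but not v R u.
(B) not ⊆ identity: u R v with u ≠ v.
(C) not symmetric: u R v but not v R u.

none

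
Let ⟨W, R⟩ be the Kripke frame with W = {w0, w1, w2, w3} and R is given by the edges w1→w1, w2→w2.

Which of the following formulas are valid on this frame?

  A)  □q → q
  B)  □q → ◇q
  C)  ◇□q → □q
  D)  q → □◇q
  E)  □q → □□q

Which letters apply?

R is not reflexive: not w0 R w0.
R is symmetric: every R-edge is matched by its reverse.
R is transitive: R is closed under composition.
R is euclidean: any two R-successors of the same world are R-related.
R is not serial: w0 has no R-successor.
(A) axiom T: valid iff R is reflexive. R is not reflexive — not valid.
(B) □q → ◇q is axiom D, which corresponds to seriality. R is not serial — not valid.
(C) ◇□q → □q is the dual of axiom 5, which corresponds to the euclidean property. R is euclidean — valid.
(D) axiom B: valid iff R is symmetric. R is symmetric — valid.
(E) axiom 4: valid iff R is transitive. R is transitive — valid.

C, D, E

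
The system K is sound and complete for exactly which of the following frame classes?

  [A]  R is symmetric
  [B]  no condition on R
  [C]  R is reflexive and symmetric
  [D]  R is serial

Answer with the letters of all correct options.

B

(A) this class determines KB, not K.
(B) K is sound and complete for exactly this class.
(C) this class determines B (= KTB), not K.
(D) this class determines D, not K.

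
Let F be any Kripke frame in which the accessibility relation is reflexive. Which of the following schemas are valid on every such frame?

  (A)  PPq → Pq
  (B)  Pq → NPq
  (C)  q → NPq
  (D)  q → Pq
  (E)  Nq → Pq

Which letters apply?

D, E

A reflexive relation is serial.
(A) PPq → Pq is the dual of axiom 4, which corresponds to transitivity. Such an R need not be transitive — not valid.
(B) Pq → NPq is axiom 5, which corresponds to the euclidean property. Such an R need not be euclidean — not valid.
(C) q → NPq is axiom B; it is valid on a frame exactly when R is symmetric. Such an R need not be symmetric, so not valid.
(D) q → Pq (the dual of axiom T) characterises the reflexive frames. Every such R is reflexive — valid.
(E) Nq → Pq is axiom D, which corresponds to seriality. Every such R is serial — valid.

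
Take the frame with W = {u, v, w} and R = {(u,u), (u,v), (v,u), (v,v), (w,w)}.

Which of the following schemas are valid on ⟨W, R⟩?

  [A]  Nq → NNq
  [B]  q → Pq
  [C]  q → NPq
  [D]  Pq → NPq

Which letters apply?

A, B, C, D

R is reflexive: each world relates to itself.
R is symmetric: every R-edge is matched by its reverse.
R is transitive: R is closed under composition.
R is euclidean: any two R-successors of the same world are R-related.
(A) axiom 4: valid iff R is transitive. R is transitive — valid.
(B) q → Pq (the dual of axiom T) characterises the reflexive frames. R is reflexive — valid.
(C) q → NPq (axiom B) characterises the symmetric frames. R is symmetric — valid.
(D) Pq → NPq (axiom 5) characterises the euclidean frames. R is euclidean — valid.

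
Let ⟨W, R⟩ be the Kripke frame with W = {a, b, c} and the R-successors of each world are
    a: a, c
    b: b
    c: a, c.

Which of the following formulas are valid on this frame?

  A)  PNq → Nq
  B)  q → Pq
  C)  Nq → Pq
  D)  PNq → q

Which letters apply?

A, B, C, D

R is reflexive: each world relates to itself.
R is symmetric: every R-edge is matched by its reverse.
R is euclidean: any two R-successors of the same world are R-related.
R is serial: every world has an R-successor.
(A) PNq → Nq is the dual of axiom 5, which corresponds to the euclidean property. R is euclidean — valid.
(B) q → Pq is the dual of axiom T; it is valid on a frame exactly when R is reflexive. R is reflexive, so valid.
(C) Nq → Pq (axiom D) characterises the serial frames. R is serial — valid.
(D) PNq → q is the dual of axiom B; it is valid on a frame exactly when R is symmetric. R is symmetric, so valid.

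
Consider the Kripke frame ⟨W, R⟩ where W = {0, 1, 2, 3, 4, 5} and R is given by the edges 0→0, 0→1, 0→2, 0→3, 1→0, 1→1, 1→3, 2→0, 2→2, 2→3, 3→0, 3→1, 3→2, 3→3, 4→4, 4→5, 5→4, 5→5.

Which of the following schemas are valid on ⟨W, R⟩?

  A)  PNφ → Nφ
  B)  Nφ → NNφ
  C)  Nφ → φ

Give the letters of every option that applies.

C

R is reflexive: each world relates to itself.
R is not transitive: 1 R 0 and 0 R 2 but not 1 R 2.
R is not euclidean: 0 R 1 and 0 R 2 but not 1 R 2.
(A) PNφ → Nφ is the dual of axiom 5, which corresponds to the euclidean property. R is not euclidean — not valid.
(B) Nφ → NNφ is axiom 4, which corresponds to transitivity. R is not transitive — not valid.
(C) Nφ → φ is axiom T, which corresponds to reflexivity. R is reflexive — valid.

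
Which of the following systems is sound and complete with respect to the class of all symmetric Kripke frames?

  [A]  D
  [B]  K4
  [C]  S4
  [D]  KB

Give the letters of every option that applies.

(A) D is determined by the class of serial frames.
(B) K4 is determined by the class of transitive frames.
(C) S4 is determined by the class of reflexive and transitive frames.
(D) KB is determined by exactly this class.

D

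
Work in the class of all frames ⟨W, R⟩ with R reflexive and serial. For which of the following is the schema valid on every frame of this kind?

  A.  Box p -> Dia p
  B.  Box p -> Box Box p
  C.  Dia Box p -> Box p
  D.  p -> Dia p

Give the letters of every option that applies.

(A) Box p -> Dia p is axiom D; it is valid on a frame exactly when R is serial. Every such R is serial, so valid.
(B) Box p -> Box Box p is axiom 4; it is valid on a frame exactly when R is transitive. Such an R need not be transitive, so not valid.
(C) the dual of axiom 5: valid iff R is euclidean. Such an R need not be euclidean — not valid.
(D) the dual of axiom T: valid iff R is reflexive. Every such R is reflexive — valid.

A, D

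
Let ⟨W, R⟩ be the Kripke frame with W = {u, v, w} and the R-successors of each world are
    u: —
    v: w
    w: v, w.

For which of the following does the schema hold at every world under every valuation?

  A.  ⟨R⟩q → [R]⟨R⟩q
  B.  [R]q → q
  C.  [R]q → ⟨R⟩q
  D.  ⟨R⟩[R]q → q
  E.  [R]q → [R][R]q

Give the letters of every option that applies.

D

R is not reflexive: not u R u.
R is symmetric: every R-edge is matched by its reverse.
R is not transitive: v R w and w R v but not v R v.
R is not euclidean: w R v and w R v but not v R v.
R is not serial: u has no R-successor.
(A) axiom 5: valid iff R is euclidean. R is not euclidean — not valid.
(B) [R]q → q is axiom T, which corresponds to reflexivity. R is not reflexive — not valid.
(C) [R]q → ⟨R⟩q is axiom D; it is valid on a frame exactly when R is serial. R is not serial, so not valid.
(D) ⟨R⟩[R]q → q is the dual of axiom B, which corresponds to symmetry. R is symmetric — valid.
(E) [R]q → [R][R]q (axiom 4) characterises the transitive frames. R is not transitive — not valid.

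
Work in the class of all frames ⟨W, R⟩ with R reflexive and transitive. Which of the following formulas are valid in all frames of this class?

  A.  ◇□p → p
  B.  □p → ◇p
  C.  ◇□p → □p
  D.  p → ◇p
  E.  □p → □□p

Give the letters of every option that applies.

B, D, E

Reflexive relations are serial.
(A) ◇□p → p is the dual of axiom B; it is valid on a frame exactly when R is symmetric. Such an R need not be symmetric, so not valid.
(B) □p → ◇p (axiom D) characterises the serial frames. Every such R is serial — valid.
(C) ◇□p → □p is the dual of axiom 5; it is valid on a frame exactly when R is euclidean. Such an R need not be euclidean, so not valid.
(D) the dual of axiom T: valid iff R is reflexive. Every such R is reflexive — valid.
(E) □p → □□p is axiom 4, which corresponds to transitivity. Every such R is transitive — valid.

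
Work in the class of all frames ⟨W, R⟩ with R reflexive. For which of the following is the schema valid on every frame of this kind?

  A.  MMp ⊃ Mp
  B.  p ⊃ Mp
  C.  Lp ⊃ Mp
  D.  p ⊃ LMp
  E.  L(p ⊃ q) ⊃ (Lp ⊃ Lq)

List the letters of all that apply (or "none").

B, C, E

A reflexive relation is serial.
(A) MMp ⊃ Mp (the dual of axiom 4) characterises the transitive frames. Such an R need not be transitive — not valid.
(B) the dual of axiom T: valid iff R is reflexive. Every such R is reflexive — valid.
(C) Lp ⊃ Mp is axiom D, which corresponds to seriality. Every such R is serial — valid.
(D) p ⊃ LMp is axiom B; it is valid on a frame exactly when R is symmetric. Such an R need not be symmetric, so not valid.
(E) this is just K, valid on every normal frame.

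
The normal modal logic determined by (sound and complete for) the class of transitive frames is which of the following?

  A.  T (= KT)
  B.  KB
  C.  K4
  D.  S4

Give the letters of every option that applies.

C

(A) T (= KT) is determined by the class of reflexive frames.
(B) KB is determined by the class of symmetric frames.
(C) K4 is determined by exactly this class.
(D) S4 is determined by the class of reflexive and transitive frames.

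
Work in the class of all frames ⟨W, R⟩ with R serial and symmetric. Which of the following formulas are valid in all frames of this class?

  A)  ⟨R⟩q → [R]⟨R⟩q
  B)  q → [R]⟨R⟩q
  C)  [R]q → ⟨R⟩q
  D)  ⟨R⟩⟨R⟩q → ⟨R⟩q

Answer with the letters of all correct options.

(A) ⟨R⟩q → [R]⟨R⟩q is axiom 5; it is valid on a frame exactly when R is euclidean. Such an R need not be euclidean, so not valid.
(B) q → [R]⟨R⟩q is axiom B; it is valid on a frame exactly when R is symmetric. Every such R is symmetric, so valid.
(C) [R]q → ⟨R⟩q is axiom D, which corresponds to seriality. Every such R is serial — valid.
(D) ⟨R⟩⟨R⟩q → ⟨R⟩q is the dual of axiom 4; it is valid on a frame exactly when R is transitive. Such an R need not be transitive, so not valid.

B, C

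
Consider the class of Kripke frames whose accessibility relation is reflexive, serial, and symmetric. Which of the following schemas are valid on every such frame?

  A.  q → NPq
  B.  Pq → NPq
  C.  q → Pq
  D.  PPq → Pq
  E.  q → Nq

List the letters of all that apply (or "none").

A, C

(A) axiom B: valid iff R is symmetric. Every such R is symmetric — valid.
(B) Pq → NPq is axiom 5; it is valid on a frame exactly when R is euclidean. Such an R need not be euclidean, so not valid.
(C) the dual of axiom T: valid iff R is reflexive. Every such R is reflexive — valid.
(D) the dual of axiom 4: valid iff R is transitive. Such an R need not be transitive — not valid.
(E) q → Nq is valid only on frames where every R-edge is a self-loop. Such an R need not be a subset of the identity — not valid.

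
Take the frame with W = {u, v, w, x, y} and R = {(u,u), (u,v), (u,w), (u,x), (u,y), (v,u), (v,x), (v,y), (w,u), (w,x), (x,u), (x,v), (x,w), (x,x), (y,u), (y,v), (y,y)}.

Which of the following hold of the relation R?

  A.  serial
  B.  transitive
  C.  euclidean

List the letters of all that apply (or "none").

(A) serial: every world has an R-successor.
(B) not transitive: v R u and u R v but not v R v.
(C) not euclidean: u R v and u R w but not v R w.

A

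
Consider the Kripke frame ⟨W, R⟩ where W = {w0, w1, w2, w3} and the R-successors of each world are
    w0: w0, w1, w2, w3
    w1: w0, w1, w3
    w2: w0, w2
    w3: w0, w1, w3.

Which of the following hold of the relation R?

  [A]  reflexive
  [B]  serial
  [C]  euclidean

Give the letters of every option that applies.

A, B

(A) reflexive: each world relates to itself.
(B) serial: every world has an R-successor.
(C) not euclidean: w0 R w1 and w0 R w2 but not w1 R w2.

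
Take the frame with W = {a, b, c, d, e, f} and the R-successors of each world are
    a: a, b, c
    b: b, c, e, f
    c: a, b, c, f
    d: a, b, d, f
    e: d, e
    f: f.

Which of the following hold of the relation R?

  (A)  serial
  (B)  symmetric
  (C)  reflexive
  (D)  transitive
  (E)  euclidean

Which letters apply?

(A) serial: every world has an R-successor.
(B) not symmetric: a R b but not b R a.
(C) reflexive: each world relates to itself.
(D) not transitive: a R b and b R e but not a R e.
(E) not euclidean: a R b and a R a but not b R a.

A, C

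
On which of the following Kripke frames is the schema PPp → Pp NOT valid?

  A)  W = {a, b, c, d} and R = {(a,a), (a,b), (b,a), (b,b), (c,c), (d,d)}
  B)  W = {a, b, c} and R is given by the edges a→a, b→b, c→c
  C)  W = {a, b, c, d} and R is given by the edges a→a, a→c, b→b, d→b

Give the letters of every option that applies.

The schema PPp → Pp is the dual of axiom 4; it is valid on a frame iff R is transitive.
(A) R is transitive (R is closed under composition), so the schema is valid here.
(B) R is transitive (R is closed under composition), so the schema is valid here.
(C) R is transitive (R is closed under composition), so the schema is valid here.

none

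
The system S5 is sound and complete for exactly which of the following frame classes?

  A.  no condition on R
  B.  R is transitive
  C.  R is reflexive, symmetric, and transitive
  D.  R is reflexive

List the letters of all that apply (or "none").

(A) this class determines K, not S5.
(B) this class determines K4, not S5.
(C) S5 is sound and complete for exactly this class.
(D) this class determines T (= KT), not S5.

C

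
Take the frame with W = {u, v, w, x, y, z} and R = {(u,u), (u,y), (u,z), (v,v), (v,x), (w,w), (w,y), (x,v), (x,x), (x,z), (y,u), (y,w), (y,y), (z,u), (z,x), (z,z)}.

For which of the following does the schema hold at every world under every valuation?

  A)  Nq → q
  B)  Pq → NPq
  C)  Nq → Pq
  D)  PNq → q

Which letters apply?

R is reflexive: each world relates to itself.
R is symmetric: every R-edge is matched by its reverse.
R is not euclidean: u R y and u R z but not y R z.
R is serial: every world has an R-successor.
(A) axiom T: valid iff R is reflexive. R is reflexive — valid.
(B) Pq → NPq is axiom 5; it is valid on a frame exactly when R is euclidean. R is not euclidean, so not valid.
(C) Nq → Pq is axiom D, which corresponds to seriality. R is serial — valid.
(D) PNq → q is the dual of axiom B; it is valid on a frame exactly when R is symmetric. R is symmetric, so valid.

A, C, D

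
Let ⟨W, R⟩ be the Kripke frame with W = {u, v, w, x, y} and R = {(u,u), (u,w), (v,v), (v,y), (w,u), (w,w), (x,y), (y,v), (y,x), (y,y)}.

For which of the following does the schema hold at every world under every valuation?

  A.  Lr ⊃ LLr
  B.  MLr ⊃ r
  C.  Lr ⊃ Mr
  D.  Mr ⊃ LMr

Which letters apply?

B, C

R is symmetric: every R-edge is matched by its reverse.
R is not transitive: v R y and y R x but not v R x.
R is not euclidean: y R v and y R x but not v R x.
R is serial: every world has an R-successor.
(A) Lr ⊃ LLr is axiom 4; it is valid on a frame exactly when R is transitive. R is not transitive, so not valid.
(B) MLr ⊃ r is the dual of axiom B; it is valid on a frame exactly when R is symmetric. R is symmetric, so valid.
(C) Lr ⊃ Mr (axiom D) characterises the serial frames. R is serial — valid.
(D) axiom 5: valid iff R is euclidean. R is not euclidean — not valid.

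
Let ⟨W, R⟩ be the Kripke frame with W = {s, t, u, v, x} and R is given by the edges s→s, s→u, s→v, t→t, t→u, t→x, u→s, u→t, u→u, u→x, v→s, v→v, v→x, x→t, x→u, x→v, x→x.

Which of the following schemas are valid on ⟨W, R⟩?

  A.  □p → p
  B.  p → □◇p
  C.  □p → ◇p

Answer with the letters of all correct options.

A, B, C

R is reflexive: each world relates to itself.
R is symmetric: every R-edge is matched by its reverse.
R is serial: every world has an R-successor.
(A) axiom T: valid iff R is reflexive. R is reflexive — valid.
(B) p → □◇p is axiom B, which corresponds to symmetry. R is symmetric — valid.
(C) □p → ◇p is axiom D; it is valid on a frame exactly when R is serial. R is serial, so valid.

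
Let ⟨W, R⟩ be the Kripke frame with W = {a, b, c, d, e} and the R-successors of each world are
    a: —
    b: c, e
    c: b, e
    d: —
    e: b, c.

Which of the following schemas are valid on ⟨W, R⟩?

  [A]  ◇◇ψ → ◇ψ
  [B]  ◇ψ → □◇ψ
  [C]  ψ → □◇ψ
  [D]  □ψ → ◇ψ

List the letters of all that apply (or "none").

C

R is symmetric: every R-edge is matched by its reverse.
R is not transitive: b R c and c R b but not b R b.
R is not euclidean: b R c and b R c but not c R c.
R is not serial: a has no R-successor.
(A) the dual of axiom 4: valid iff R is transitive. R is not transitive — not valid.
(B) ◇ψ → □◇ψ is axiom 5, which corresponds to the euclidean property. R is not euclidean — not valid.
(C) ψ → □◇ψ is axiom B, which corresponds to symmetry. R is symmetric — valid.
(D) axiom D: valid iff R is serial. R is not serial — not valid.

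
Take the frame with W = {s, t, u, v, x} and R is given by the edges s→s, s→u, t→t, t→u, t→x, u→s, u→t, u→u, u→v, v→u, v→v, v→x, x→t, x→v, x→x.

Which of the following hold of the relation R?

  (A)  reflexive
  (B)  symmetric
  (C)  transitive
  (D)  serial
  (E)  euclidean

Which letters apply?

A, B, D

(A) reflexive: each world relates to itself.
(B) symmetric: every R-edge is matched by its reverse.
(C) not transitive: s R u and u R t but not s R t.
(D) serial: every world has an R-successor.
(E) not euclidean: t R u and t R x but not u R x.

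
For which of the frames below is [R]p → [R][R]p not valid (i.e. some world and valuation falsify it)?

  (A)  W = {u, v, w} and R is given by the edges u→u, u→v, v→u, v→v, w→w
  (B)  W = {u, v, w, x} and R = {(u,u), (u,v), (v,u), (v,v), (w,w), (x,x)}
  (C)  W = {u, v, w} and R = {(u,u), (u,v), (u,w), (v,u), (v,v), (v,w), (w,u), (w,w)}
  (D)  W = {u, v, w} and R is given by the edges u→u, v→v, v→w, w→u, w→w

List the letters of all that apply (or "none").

C, D

The schema [R]p → [R][R]p is axiom 4; it is valid on a frame iff R is transitive.
(A) R is transitive (R is closed under composition), so the schema is valid here.
(B) R is transitive (R is closed under composition), so the schema is valid here.
(C) R is not transitive (w R u and u R v but not w R v), so the schema fails here.
(D) R is not transitive (v R w and w R u but not v R u), so the schema fails here.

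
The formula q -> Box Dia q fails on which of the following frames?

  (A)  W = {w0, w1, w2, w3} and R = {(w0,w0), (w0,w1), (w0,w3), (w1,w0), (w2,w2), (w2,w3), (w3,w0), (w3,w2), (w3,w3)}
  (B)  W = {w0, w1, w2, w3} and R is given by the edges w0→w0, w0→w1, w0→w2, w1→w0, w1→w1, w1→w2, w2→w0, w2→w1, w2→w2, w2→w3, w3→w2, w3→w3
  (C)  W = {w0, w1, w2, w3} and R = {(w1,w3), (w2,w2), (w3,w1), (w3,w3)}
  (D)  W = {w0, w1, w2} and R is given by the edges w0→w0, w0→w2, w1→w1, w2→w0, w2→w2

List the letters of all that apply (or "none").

none

The schema q -> Box Dia q is axiom B; it is valid on a frame iff R is symmetric.
(A) R is symmetric (every R-edge is matched by its reverse), so the schema is valid here.
(B) R is symmetric (every R-edge is matched by its reverse), so the schema is valid here.
(C) R is symmetric (every R-edge is matched by its reverse), so the schema is valid here.
(D) R is symmetric (every R-edge is matched by its reverse), so the schema is valid here.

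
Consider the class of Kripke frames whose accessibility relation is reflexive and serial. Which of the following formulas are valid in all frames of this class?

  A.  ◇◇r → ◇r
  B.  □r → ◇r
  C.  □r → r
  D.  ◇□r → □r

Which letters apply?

B, C

(A) ◇◇r → ◇r is the dual of axiom 4; it is valid on a frame exactly when R is transitive. Such an R need not be transitive, so not valid.
(B) axiom D: valid iff R is serial. Every such R is serial — valid.
(C) □r → r is axiom T; it is valid on a frame exactly when R is reflexive. Every such R is reflexive, so valid.
(D) ◇□r → □r is the dual of axiom 5; it is valid on a frame exactly when R is euclidean. Such an R need not be euclidean, so not valid.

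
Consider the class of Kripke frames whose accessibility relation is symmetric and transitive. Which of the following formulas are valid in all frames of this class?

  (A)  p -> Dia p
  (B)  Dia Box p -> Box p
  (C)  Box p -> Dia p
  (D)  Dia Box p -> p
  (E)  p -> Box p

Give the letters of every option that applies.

B, D

A symmetric transitive relation is euclidean (uRv and uRw give vRu by symmetry, then vRw by transitivity).
(A) p -> Dia p is the dual of axiom T, which corresponds to reflexivity. Such an R need not be reflexive — not valid.
(B) Dia Box p -> Box p (the dual of axiom 5) characterises the euclidean frames. Every such R is euclidean — valid.
(C) Box p -> Dia p is axiom D; it is valid on a frame exactly when R is serial. Such an R need not be serial, so not valid.
(D) Dia Box p -> p is the dual of axiom B; it is valid on a frame exactly when R is symmetric. Every such R is symmetric, so valid.
(E) p -> Box p is valid only on frames where every R-edge is a self-loop. Such an R need not be a subset of the identity — not valid.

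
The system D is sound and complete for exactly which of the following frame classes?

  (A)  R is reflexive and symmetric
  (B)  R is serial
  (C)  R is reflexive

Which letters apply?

B

(A) this class determines B (= KTB), not D.
(B) D is sound and complete for exactly this class.
(C) this class determines T (= KT), not D.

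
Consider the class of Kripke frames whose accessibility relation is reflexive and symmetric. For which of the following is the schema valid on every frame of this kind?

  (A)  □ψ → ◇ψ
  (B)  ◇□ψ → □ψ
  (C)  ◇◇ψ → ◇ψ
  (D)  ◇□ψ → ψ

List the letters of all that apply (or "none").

Reflexive relations are serial.
(A) □ψ → ◇ψ is axiom D, which corresponds to seriality. Every such R is serial — valid.
(B) ◇□ψ → □ψ is the dual of axiom 5; it is valid on a frame exactly when R is euclidean. Such an R need not be euclidean, so not valid.
(C) ◇◇ψ → ◇ψ is the dual of axiom 4, which corresponds to transitivity. Such an R need not be transitive — not valid.
(D) ◇□ψ → ψ is the dual of axiom B, which corresponds to symmetry. Every such R is symmetric — valid.

A, D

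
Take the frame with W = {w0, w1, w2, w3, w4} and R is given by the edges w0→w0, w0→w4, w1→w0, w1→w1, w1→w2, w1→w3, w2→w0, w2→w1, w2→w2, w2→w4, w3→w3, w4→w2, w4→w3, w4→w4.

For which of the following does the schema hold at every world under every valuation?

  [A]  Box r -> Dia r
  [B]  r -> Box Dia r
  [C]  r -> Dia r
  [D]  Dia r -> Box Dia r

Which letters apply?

A, C

R is reflexive: each world relates to itself.
R is not symmetric: w0 R w4 but not w4 R w0.
R is not euclidean: w0 R w4 and w0 R w0 but not w4 R w0.
R is serial: every world has an R-successor.
(A) Box r -> Dia r is axiom D; it is valid on a frame exactly when R is serial. R is serial, so valid.
(B) r -> Box Dia r is axiom B, which corresponds to symmetry. R is not symmetric — not valid.
(C) the dual of axiom T: valid iff R is reflexive. R is reflexive — valid.
(D) Dia r -> Box Dia r is axiom 5, which corresponds to the euclidean property. R is not euclidean — not valid.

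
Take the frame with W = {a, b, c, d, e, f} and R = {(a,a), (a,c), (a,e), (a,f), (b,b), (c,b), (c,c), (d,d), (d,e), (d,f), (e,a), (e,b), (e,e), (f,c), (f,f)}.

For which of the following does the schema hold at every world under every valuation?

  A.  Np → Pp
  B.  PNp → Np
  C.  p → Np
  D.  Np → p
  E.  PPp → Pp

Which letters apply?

R is reflexive: each world relates to itself.
R is not transitive: a R c and c R b but not a R b.
R is not euclidean: a R c and a R a but not c R a.
R is serial: every world has an R-successor.
R is not a subset of the identity: a R c with a ≠ c.
(A) Np → Pp is axiom D; it is valid on a frame exactly when R is serial. R is serial, so valid.
(B) PNp → Np is the dual of axiom 5; it is valid on a frame exactly when R is euclidean. R is not euclidean, so not valid.
(C) p → Np (equivalent to ◇p→p) corresponds to R being a subset of the identity. Here R ⊄ identity, so not valid.
(D) axiom T: valid iff R is reflexive. R is reflexive — valid.
(E) PPp → Pp (the dual of axiom 4) characterises the transitive frames. R is not transitive — not valid.

A, D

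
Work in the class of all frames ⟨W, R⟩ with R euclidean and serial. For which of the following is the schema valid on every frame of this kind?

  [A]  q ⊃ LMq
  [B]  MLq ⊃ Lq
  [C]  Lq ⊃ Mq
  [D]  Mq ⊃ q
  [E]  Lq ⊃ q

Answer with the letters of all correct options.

B, C

(A) q ⊃ LMq is axiom B; it is valid on a frame exactly when R is symmetric. Such an R need not be symmetric, so not valid.
(B) MLq ⊃ Lq is the dual of axiom 5; it is valid on a frame exactly when R is euclidean. Every such R is euclidean, so valid.
(C) Lq ⊃ Mq is axiom D; it is valid on a frame exactly when R is serial. Every such R is serial, so valid.
(D) Mq ⊃ q is valid only on frames where every R-edge is a self-loop. Such an R need not be a subset of the identity — not valid.
(E) Lq ⊃ q is axiom T, which corresponds to reflexivity. Such an R need not be reflexive — not valid.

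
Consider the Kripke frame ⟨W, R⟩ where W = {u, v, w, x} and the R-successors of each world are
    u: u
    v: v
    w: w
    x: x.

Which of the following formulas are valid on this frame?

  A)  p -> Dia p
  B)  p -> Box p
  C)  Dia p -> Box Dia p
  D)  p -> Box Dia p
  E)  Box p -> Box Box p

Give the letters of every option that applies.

A, B, C, D, E

R is reflexive: each world relates to itself.
R is symmetric: every R-edge is matched by its reverse.
R is transitive: R is closed under composition.
R is euclidean: any two R-successors of the same world are R-related.
R is a subset of the identity: every R-edge is a self-loop.
(A) p -> Dia p is the dual of axiom T, which corresponds to reflexivity. R is reflexive — valid.
(B) p -> Box p (equivalent to ◇p→p) corresponds to R being a subset of the identity. Here R ⊆ identity, so valid.
(C) Dia p -> Box Dia p is axiom 5, which corresponds to the euclidean property. R is euclidean — valid.
(D) p -> Box Dia p is axiom B, which corresponds to symmetry. R is symmetric — valid.
(E) Box p -> Box Box p is axiom 4; it is valid on a frame exactly when R is transitive. R is transitive, so valid.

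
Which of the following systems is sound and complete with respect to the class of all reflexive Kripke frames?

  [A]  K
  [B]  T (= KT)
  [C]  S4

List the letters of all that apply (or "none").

(A) K is determined by the class of arbitrary frames.
(B) T (= KT) is determined by exactly this class.
(C) S4 is determined by the class of reflexive and transitive frames.

B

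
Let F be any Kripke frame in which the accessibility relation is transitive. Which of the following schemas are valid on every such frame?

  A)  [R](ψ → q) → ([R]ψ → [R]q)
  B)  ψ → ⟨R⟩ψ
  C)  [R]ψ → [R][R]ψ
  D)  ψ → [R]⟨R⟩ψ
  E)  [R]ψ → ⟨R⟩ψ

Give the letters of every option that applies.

A, C

(A) [R](ψ → q) → ([R]ψ → [R]q) is the K axiom; it holds on all frames — valid.
(B) ψ → ⟨R⟩ψ (the dual of axiom T) characterises the reflexive frames. Such an R need not be reflexive — not valid.
(C) axiom 4: valid iff R is transitive. Every such R is transitive — valid.
(D) ψ → [R]⟨R⟩ψ is axiom B; it is valid on a frame exactly when R is symmetric. Such an R need not be symmetric, so not valid.
(E) [R]ψ → ⟨R⟩ψ (axiom D) characterises the serial frames. Such an R need not be serial — not valid.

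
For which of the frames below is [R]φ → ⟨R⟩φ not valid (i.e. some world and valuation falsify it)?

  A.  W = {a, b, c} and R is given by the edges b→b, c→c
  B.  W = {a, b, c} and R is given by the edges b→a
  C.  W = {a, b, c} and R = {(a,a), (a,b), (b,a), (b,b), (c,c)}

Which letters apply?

A, B

The schema [R]φ → ⟨R⟩φ is axiom D; it is valid on a frame iff R is serial.
(A) R is not serial (a has no R-successor), so the schema fails here.
(B) R is not serial (a has no R-successor), so the schema fails here.
(C) R is serial (every world has an R-successor), so the schema is valid here.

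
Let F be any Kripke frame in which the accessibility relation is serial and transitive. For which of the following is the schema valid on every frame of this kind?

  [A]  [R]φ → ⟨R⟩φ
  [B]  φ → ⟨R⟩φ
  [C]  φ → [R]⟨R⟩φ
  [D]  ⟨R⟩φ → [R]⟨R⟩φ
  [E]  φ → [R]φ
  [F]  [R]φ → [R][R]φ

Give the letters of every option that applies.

(A) axiom D: valid iff R is serial. Every such R is serial — valid.
(B) the dual of axiom T: valid iff R is reflexive. Such an R need not be reflexive — not valid.
(C) φ → [R]⟨R⟩φ is axiom B; it is valid on a frame exactly when R is symmetric. Such an R need not be symmetric, so not valid.
(D) ⟨R⟩φ → [R]⟨R⟩φ is axiom 5; it is valid on a frame exactly when R is euclidean. Such an R need not be euclidean, so not valid.
(E) φ → [R]φ is valid only on frames where every R-edge is a self-loop. Such an R need not be a subset of the identity — not valid.
(F) [R]φ → [R][R]φ is axiom 4; it is valid on a frame exactly when R is transitive. Every such R is transitive, so valid.

A, F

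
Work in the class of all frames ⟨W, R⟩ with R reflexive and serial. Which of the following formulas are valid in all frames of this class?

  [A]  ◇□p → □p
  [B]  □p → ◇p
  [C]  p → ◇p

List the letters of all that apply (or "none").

B, C

(A) ◇□p → □p is the dual of axiom 5, which corresponds to the euclidean property. Such an R need not be euclidean — not valid.
(B) □p → ◇p (axiom D) characterises the serial frames. Every such R is serial — valid.
(C) the dual of axiom T: valid iff R is reflexive. Every such R is reflexive — valid.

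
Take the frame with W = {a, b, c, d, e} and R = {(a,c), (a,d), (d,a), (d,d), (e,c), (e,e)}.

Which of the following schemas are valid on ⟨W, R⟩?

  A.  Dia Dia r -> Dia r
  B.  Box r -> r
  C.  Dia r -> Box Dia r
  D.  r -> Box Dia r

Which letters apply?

R is not reflexive: not a R a.
R is not symmetric: a R c but not c R a.
R is not transitive: a R d and d R a but not a R a.
R is not euclidean: a R c and a R d but not c R d.
(A) Dia Dia r -> Dia r (the dual of axiom 4) characterises the transitive frames. R is not transitive — not valid.
(B) Box r -> r is axiom T; it is valid on a frame exactly when R is reflexive. R is not reflexive, so not valid.
(C) axiom 5: valid iff R is euclidean. R is not euclidean — not valid.
(D) r -> Box Dia r is axiom B; it is valid on a frame exactly when R is symmetric. R is not symmetric, so not valid.

none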